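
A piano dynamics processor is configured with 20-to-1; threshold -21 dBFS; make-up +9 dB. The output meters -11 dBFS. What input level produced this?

-1 dBFS

Remove make-up: -11 − 9 = -20 dBFS.
The compressed level sits -20 − (-21) = 1 dB over threshold.
Undo the ratio: input overshoot = 1 × 20 = 20 dB, giving input = -1 dBFS.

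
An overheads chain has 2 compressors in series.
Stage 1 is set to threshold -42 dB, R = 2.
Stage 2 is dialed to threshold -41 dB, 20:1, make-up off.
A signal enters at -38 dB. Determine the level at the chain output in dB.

-40.95 dB

Stage 1: overshoot 4 dB → 4/2 = 2 dB → -40 dB.
Stage 2: 1 dB above -41 dB, reduced 20:1 to 0.05 dB above → -40.95 dB.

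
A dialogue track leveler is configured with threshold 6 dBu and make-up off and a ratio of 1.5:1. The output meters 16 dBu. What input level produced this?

The compressed level sits 16 − 6 = 10 dB over threshold.
Input overshoot = R × output overshoot = 15 dB → input = 6 + 15 = 21 dBu.

21 dBu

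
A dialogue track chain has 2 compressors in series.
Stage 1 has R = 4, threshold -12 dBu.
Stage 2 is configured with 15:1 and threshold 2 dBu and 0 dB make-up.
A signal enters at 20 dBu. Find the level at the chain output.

-4 dBu

Stage 1: 32 dB above -12 dBu, reduced 4:1 to 8 dB above → -4 dBu.
Stage 2: -4 dBu is at or below the 2 dBu threshold — no compression; output -4 dBu.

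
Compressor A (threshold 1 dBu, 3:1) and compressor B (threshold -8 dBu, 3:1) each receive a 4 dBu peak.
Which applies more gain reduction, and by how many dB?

A: overshoot 3 dB → output overshoot 1 dB → GR 2 dB.
B: overshoot 12 dB → output overshoot 4 dB → GR 8 dB.
Difference: 6 dB in favour of B.

B, by 6 dB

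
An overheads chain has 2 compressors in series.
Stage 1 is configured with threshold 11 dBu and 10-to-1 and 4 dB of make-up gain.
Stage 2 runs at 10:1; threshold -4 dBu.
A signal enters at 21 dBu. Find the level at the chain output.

-2 dBu

Stage 1: 21 dBu is 10 dB over 11 dBu; at 10:1 that becomes 1 dB over, giving 12 dBu; +4 dB make-up → 16 dBu.
Stage 2: 20 dB above -4 dBu, reduced 10:1 to 2 dB above → -2 dBu.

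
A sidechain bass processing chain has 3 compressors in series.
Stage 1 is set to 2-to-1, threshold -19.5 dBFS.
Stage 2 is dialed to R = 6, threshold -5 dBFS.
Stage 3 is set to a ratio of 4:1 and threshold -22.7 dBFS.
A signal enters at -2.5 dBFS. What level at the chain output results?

-19.775 dBFS

Stage 1: 17 dB above -19.5 dBFS, reduced 2:1 to 8.5 dB above → -11 dBFS.
Stage 2: -11 dBFS is at or below the -5 dBFS threshold — no compression; output -11 dBFS.
Stage 3: 11.7 dB above -22.7 dBFS, reduced 4:1 to 2.925 dB above → -19.775 dBFS.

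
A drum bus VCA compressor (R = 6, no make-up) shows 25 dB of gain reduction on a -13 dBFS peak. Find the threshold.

-43 dBFS

Gain reduction = -13 − (-38) = 25 dB; output overshoot = GR / (R − 1) = 25 / 5 = 5 dB.
Threshold = output − output overshoot = -38 − 5 = -43 dBFS.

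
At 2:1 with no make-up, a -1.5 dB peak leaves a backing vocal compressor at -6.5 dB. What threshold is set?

-11.5 dB

Input is 10 dB above T (since output overshoot × R = input overshoot: (-6.5 − T)·2 = -1.5 − T gives T = -11.5 dB).
Check: -11.5 + (-1.5 − (-11.5))/2 = -11.5 + 5 = -6.5 dB. ✓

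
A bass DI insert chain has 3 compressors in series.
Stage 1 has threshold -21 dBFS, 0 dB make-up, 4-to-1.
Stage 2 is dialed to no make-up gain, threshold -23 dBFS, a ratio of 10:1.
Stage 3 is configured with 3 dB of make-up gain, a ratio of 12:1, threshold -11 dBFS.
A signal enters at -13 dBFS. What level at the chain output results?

-19.6 dBFS

Stage 1: 8 dB above -21 dBFS, reduced 4:1 to 2 dB above → -19 dBFS.
Stage 2: overshoot 4 dB → 4/10 = 0.4 dB → -22.6 dBFS.
Stage 3: below threshold (-22.6 ≤ -11); passes unchanged; make-up brings it to -19.6 dBFS.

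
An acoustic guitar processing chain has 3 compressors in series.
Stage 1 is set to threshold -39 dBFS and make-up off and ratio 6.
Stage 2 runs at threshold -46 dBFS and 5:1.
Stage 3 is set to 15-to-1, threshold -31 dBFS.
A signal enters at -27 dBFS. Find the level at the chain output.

Stage 1: overshoot 12 dB → 12/6 = 2 dB → -37 dBFS.
Stage 2: 9 dB above -46 dBFS, reduced 5:1 to 1.8 dB above → -44.2 dBFS.
Stage 3: -44.2 dBFS is at or below the -31 dBFS threshold — no compression; output -44.2 dBFS.

-44.2 dBFS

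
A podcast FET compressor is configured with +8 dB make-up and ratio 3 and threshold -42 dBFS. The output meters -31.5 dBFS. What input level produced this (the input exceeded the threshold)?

Before make-up, the level was -31.5 − 8 = -39.5 dBFS.
Post-compression overshoot = -39.5 − (-42) = 2.5 dB.
Before 3:1 compression the overshoot was 2.5 × 3 = 7.5 dB, so input = -42 + 7.5 = -34.5 dBFS.

-34.5 dBFS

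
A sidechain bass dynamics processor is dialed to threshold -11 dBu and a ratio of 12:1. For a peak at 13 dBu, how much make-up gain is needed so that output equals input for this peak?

The peak compresses to -11 + 24/12 = -9 dBu.
To reach 13 dBu requires 13 − (-9) = 22 dB of make-up.

22 dB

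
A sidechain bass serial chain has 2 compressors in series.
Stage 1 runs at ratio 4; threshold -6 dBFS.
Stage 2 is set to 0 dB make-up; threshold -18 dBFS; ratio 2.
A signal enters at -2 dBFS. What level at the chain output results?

Stage 1: -2 dBFS is 4 dB over -6 dBFS; at 4:1 that becomes 1 dB over, giving -5 dBFS.
Stage 2: 13 dB above -18 dBFS, reduced 2:1 to 6.5 dB above → -11.5 dBFS.

-11.5 dBFS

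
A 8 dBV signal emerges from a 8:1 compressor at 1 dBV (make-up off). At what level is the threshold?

0 dBV

Input is 8 dB above T (since output overshoot × R = input overshoot: (1 − T)·8 = 8 − T gives T = 0 dBV).
Check: 0 + (8 − 0)/8 = 0 + 1 = 1 dBV. ✓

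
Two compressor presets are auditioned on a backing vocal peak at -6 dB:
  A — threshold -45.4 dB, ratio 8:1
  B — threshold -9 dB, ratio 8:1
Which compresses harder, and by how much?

A: GR = 39.4 − 39.4/8 = 34.475 dB.
B: GR = 3 − 3/8 = 2.625 dB.
Difference: 31.85 dB in favour of A.

A, by 31.85 dB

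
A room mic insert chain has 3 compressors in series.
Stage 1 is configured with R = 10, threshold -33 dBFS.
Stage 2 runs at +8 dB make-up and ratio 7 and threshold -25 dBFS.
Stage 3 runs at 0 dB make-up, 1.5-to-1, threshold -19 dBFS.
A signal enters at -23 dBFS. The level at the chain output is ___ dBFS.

-24 dBFS

Stage 1: 10 dB above -33 dBFS, reduced 10:1 to 1 dB above → -32 dBFS.
Stage 2: -32 dBFS ≤ -25 dBFS, so stage 2 doesn't engage; make-up brings it to -24 dBFS.
Stage 3: below threshold (-24 ≤ -19); passes unchanged; output -24 dBFS.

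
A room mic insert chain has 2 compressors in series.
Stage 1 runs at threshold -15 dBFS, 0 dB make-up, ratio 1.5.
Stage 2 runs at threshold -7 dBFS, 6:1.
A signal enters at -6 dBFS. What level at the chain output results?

-9 dBFS

Stage 1: overshoot 9 dB → 9/1.5 = 6 dB → -9 dBFS.
Stage 2: -9 dBFS ≤ -7 dBFS, so stage 2 doesn't engage; output -9 dBFS.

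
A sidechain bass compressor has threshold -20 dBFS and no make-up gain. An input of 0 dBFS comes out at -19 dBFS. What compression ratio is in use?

20:1

Input overshoot = 0 − (-20) = 20 dB; output overshoot = -19 − (-20) = 1 dB.
Ratio = 20 / 1 = 20.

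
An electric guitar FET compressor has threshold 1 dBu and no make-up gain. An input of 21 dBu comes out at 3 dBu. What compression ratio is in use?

10:1

Input overshoot = 21 − 1 = 20 dB; output overshoot = 3 − 1 = 2 dB.
Ratio = 20 / 2 = 10.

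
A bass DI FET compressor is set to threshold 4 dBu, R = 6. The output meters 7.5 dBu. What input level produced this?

25 dBu

Post-compression overshoot = 7.5 − 4 = 3.5 dB.
Before 6:1 compression the overshoot was 3.5 × 6 = 21 dB, so input = 4 + 21 = 25 dBu.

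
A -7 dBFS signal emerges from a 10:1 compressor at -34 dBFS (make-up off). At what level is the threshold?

-37 dBFS

Input is 30 dB above T (since output overshoot × R = input overshoot: (-34 − T)·10 = -7 − T gives T = -37 dBFS).
Check: -37 + (-7 − (-37))/10 = -37 + 3 = -34 dBFS. ✓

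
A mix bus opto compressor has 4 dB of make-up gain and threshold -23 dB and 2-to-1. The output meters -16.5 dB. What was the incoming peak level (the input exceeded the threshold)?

-18 dB

Before make-up, the level was -16.5 − 4 = -20.5 dB.
That's 2.5 dB above the -23 dB threshold.
Input overshoot = R × output overshoot = 5 dB → input = -23 + 5 = -18 dB.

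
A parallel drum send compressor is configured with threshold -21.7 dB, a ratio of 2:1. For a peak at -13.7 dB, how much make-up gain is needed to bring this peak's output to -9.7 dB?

Without make-up, output = threshold + overshoot/2 = -21.7 + 4 = -17.7 dB.
Gap to target: 8 dB.

8 dB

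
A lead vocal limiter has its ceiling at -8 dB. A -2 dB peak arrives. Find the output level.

-8 dB

At ∞:1, everything above -8 dB is held at the ceiling.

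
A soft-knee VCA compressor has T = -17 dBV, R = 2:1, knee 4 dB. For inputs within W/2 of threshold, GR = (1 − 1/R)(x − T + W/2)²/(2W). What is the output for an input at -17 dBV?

-17.25 dBV

x − T + W/2 = -17 − (-17) + 2 = 2.
GR = (1 − 1/2) × 2² / 8 = 0.5 × 4 / 8 = 0.25 dB.
Output = -17 − 0.25 = -17.25 dBV.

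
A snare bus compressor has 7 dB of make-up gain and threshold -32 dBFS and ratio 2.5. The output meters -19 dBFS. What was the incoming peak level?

Before make-up, the level was -19 − 7 = -26 dBFS.
Post-compression overshoot = -26 − (-32) = 6 dB.
Input overshoot = R × output overshoot = 15 dB → input = -32 + 15 = -17 dBFS.

-17 dBFS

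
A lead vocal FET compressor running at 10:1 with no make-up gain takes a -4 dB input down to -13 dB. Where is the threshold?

-14 dB

Gain reduction = -4 − (-13) = 9 dB; output overshoot = GR / (R − 1) = 9 / 9 = 1 dB.
Threshold = output − output overshoot = -13 − 1 = -14 dB.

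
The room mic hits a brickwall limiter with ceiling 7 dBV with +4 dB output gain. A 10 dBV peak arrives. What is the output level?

At ∞:1, everything above 7 dBV is held at the ceiling.
Output gain then adds 4 dB: 7 + 4 = 11 dBV.

11 dBV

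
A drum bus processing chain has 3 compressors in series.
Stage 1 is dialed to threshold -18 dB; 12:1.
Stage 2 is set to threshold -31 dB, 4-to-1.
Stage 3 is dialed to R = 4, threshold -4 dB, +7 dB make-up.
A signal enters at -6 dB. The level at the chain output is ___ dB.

-20.5 dB

Stage 1: -6 dB is 12 dB over -18 dB; at 12:1 that becomes 1 dB over, giving -17 dB.
Stage 2: -17 dB is 14 dB over -31 dB; at 4:1 that becomes 3.5 dB over, giving -27.5 dB.
Stage 3: below threshold (-27.5 ≤ -4); passes unchanged; make-up brings it to -20.5 dB.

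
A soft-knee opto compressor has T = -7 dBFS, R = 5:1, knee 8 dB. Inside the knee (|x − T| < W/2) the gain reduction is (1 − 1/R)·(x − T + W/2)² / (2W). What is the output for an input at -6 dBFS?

-7.25 dBFS

x − T + W/2 = -6 − (-7) + 4 = 5.
GR = (1 − 1/5) × 5² / 16 = 0.8 × 25 / 16 = 1.25 dB.
Output = -6 − 1.25 = -7.25 dBFS.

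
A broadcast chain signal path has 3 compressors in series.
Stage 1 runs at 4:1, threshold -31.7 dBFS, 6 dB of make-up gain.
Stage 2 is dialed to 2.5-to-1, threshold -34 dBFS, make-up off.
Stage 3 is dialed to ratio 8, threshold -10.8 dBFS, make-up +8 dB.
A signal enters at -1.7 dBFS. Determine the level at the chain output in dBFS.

-19.68 dBFS

Stage 1: overshoot 30 dB → 30/4 = 7.5 dB → -24.2 dBFS; +6 dB make-up → -18.2 dBFS.
Stage 2: -18.2 dBFS is 15.8 dB over -34 dBFS; at 2.5:1 that becomes 6.32 dB over, giving -27.68 dBFS.
Stage 3: -27.68 dBFS is at or below the -10.8 dBFS threshold — no compression; make-up brings it to -19.68 dBFS.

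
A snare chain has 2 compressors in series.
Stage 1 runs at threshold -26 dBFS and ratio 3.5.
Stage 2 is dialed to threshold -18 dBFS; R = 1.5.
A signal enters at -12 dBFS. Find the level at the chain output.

-22 dBFS

Stage 1: overshoot 14 dB → 14/3.5 = 4 dB → -22 dBFS.
Stage 2: -22 dBFS ≤ -18 dBFS, so stage 2 doesn't engage; output -22 dBFS.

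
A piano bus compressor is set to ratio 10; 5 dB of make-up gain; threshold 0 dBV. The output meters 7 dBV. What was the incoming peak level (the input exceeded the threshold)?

20 dBV

Remove make-up: 7 − 5 = 2 dBV.
The compressed level sits 2 − 0 = 2 dB over threshold.
Undo the ratio: input overshoot = 2 × 10 = 20 dB, giving input = 20 dBV.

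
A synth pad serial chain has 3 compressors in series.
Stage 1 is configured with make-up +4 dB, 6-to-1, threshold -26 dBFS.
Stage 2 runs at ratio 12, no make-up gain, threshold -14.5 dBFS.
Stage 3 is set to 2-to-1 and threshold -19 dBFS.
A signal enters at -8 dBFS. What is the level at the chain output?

-19 dBFS

Stage 1: overshoot 18 dB → 18/6 = 3 dB → -23 dBFS; +4 dB make-up → -19 dBFS.
Stage 2: below threshold (-19 ≤ -14.5); passes unchanged; output -19 dBFS.
Stage 3: -19 dBFS is at or below the -19 dBFS threshold — no compression; output -19 dBFS.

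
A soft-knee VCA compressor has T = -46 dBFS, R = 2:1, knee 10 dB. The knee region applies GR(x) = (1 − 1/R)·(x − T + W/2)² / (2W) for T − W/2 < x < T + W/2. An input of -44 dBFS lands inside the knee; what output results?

-45.225 dBFS

x − T + W/2 = -44 − (-46) + 5 = 7.
GR = (1 − 1/2) × 7² / 20 = 0.5 × 49 / 20 = 1.225 dB.
Output = -44 − 1.225 = -45.225 dBFS.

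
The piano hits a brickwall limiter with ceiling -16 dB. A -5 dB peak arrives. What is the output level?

A brickwall limiter is an ∞:1 compressor: any input above the ceiling is clamped to -16 dB.

-16 dB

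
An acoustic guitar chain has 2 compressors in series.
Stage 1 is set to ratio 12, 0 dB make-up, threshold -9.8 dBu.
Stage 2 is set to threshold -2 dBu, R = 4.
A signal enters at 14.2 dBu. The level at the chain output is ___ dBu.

Stage 1: 14.2 dBu is 24 dB over -9.8 dBu; at 12:1 that becomes 2 dB over, giving -7.8 dBu.
Stage 2: -7.8 dBu is at or below the -2 dBu threshold — no compression; output -7.8 dBu.

-7.8 dBu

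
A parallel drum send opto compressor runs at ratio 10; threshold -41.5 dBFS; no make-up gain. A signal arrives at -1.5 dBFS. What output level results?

-37.5 dBFS

Overshoot: -1.5 − (-41.5) = 40 dB.
10:1 compression reduces that to 40/10 = 4 dB over.
So the level is -41.5 + 4 = -37.5 dBFS.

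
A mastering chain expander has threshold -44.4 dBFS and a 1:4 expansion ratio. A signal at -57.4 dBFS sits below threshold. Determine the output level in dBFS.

-96.4 dBFS

The input is 13 dB below the -44.4 dBFS threshold.
A 1:4 expander multiplies undershoot by 4: 13 × 4 = 52 dB below threshold.
Output = -44.4 − 52 = -96.4 dBFS.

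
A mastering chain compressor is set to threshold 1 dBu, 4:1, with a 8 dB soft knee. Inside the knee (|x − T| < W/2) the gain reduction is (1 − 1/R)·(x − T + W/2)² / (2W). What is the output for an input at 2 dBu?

0.828125 dBu

x − T + W/2 = 2 − 1 + 4 = 5.
GR = (1 − 1/4) × 5² / 16 = 0.75 × 25 / 16 = 1.171875 dB.
Output = 2 − 1.171875 = 0.828125 dBu.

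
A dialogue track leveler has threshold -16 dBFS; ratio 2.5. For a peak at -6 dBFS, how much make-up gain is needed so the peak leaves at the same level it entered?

6 dB

Overshoot 10 dB → 10/2.5 = 4 dB after compression, so the compressed level is -16 + 4 = -12 dBFS.
Make-up = target − compressed = -6 − (-12) = 6 dB.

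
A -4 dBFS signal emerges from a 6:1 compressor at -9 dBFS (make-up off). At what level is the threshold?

-10 dBFS

Let T be the threshold. Output overshoot = (input overshoot)/R, so -9 − T = (-4 − T)/6.
6·(-9 − T) = -4 − T → 5·T = -54 − (-4) = -50.
T = -50/5 = -10 dBFS.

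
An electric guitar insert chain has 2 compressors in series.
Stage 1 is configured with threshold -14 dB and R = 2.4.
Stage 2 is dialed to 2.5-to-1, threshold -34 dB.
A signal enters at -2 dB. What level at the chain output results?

-24 dB

Stage 1: 12 dB above -14 dB, reduced 2.4:1 to 5 dB above → -9 dB.
Stage 2: -9 dB is 25 dB over -34 dB; at 2.5:1 that becomes 10 dB over, giving -24 dB.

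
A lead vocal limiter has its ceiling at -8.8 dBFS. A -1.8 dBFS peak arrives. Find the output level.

-8.8 dBFS

The limiter clamps the peak to its -8.8 dBFS ceiling.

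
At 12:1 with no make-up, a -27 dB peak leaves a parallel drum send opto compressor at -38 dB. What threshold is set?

-39 dB

Gain reduction = -27 − (-38) = 11 dB; output overshoot = GR / (R − 1) = 11 / 11 = 1 dB.
Threshold = output − output overshoot = -38 − 1 = -39 dB.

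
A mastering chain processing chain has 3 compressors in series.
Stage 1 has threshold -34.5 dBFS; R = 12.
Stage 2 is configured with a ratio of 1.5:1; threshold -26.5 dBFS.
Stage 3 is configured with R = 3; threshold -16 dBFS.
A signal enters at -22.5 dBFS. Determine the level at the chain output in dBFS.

Stage 1: overshoot 12 dB → 12/12 = 1 dB → -33.5 dBFS.
Stage 2: below threshold (-33.5 ≤ -26.5); passes unchanged; output -33.5 dBFS.
Stage 3: -33.5 dBFS is at or below the -16 dBFS threshold — no compression; output -33.5 dBFS.

-33.5 dBFS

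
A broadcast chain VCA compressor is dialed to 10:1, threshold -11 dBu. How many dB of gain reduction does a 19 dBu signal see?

19 dBu exceeds the threshold by 30 dB.
After 10:1 compression the overshoot becomes 30/10 = 3 dB.
Gain reduction = 30 − 3 = 27 dB.

27 dB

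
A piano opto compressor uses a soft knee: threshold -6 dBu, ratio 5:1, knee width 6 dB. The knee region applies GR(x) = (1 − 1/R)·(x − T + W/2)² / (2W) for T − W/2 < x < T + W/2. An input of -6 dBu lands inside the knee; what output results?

-6.6 dBu

x − T + W/2 = -6 − (-6) + 3 = 3.
GR = (1 − 1/5) × 3² / 12 = 0.8 × 9 / 12 = 0.6 dB.
Output = -6 − 0.6 = -6.6 dBu.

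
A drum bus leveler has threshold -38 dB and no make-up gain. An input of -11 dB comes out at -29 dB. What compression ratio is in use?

Input overshoot = -11 − (-38) = 27 dB; output overshoot = -29 − (-38) = 9 dB.
Ratio = 27 / 9 = 3.

3:1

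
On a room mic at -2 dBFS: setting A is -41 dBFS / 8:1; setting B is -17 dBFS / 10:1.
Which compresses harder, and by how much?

A, by 20.625 dB

A: 39 dB over, compressed to 4.875 dB over, so 34.125 dB of GR.
B: 15 dB over, compressed to 1.5 dB over, so 13.5 dB of GR.
A applies 20.625 dB more gain reduction.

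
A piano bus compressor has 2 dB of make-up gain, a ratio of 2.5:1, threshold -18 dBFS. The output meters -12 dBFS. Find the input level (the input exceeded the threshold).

Before make-up, the level was -12 − 2 = -14 dBFS.
That's 4 dB above the -18 dBFS threshold.
Undo the ratio: input overshoot = 4 × 2.5 = 10 dB, giving input = -8 dBFS.

-8 dBFS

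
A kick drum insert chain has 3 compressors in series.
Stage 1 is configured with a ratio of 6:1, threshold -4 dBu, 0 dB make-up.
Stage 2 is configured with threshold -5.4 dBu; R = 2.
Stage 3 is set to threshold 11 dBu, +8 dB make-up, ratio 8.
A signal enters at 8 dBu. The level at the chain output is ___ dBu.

4.3 dBu

Stage 1: 12 dB above -4 dBu, reduced 6:1 to 2 dB above → -2 dBu.
Stage 2: -2 dBu is 3.4 dB over -5.4 dBu; at 2:1 that becomes 1.7 dB over, giving -3.7 dBu.
Stage 3: below threshold (-3.7 ≤ 11); passes unchanged; make-up brings it to 4.3 dBu.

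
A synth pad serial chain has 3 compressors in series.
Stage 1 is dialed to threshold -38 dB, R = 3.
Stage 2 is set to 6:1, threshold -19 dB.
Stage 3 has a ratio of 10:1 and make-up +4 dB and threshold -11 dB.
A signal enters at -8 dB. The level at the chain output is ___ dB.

Stage 1: overshoot 30 dB → 30/3 = 10 dB → -28 dB.
Stage 2: -28 dB is at or below the -19 dB threshold — no compression; output -28 dB.
Stage 3: -28 dB ≤ -11 dB, so stage 3 doesn't engage; make-up brings it to -24 dB.

-24 dB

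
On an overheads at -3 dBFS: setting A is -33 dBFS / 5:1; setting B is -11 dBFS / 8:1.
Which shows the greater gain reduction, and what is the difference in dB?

A: overshoot 30 dB → output overshoot 6 dB → GR 24 dB.
B: overshoot 8 dB → output overshoot 1 dB → GR 7 dB.
Difference: 17 dB in favour of A.

A, by 17 dB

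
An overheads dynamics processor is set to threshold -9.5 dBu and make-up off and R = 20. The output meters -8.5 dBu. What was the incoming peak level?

10.5 dBu

Post-compression overshoot = -8.5 − (-9.5) = 1 dB.
Input overshoot = R × output overshoot = 20 dB → input = -9.5 + 20 = 10.5 dBu.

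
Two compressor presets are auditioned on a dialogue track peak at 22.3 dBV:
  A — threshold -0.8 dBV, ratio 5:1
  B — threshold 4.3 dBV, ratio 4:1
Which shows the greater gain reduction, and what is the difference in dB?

A, by 4.98 dB

A: GR = 23.1 − 23.1/5 = 18.48 dB.
B: GR = 18 − 18/4 = 13.5 dB.
A applies 4.98 dB more gain reduction.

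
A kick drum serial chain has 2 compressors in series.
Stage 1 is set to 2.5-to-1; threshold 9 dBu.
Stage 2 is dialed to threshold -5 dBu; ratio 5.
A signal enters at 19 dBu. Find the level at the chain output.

-1.4 dBu

Stage 1: 10 dB above 9 dBu, reduced 2.5:1 to 4 dB above → 13 dBu.
Stage 2: 13 dBu is 18 dB over -5 dBu; at 5:1 that becomes 3.6 dB over, giving -1.4 dBu.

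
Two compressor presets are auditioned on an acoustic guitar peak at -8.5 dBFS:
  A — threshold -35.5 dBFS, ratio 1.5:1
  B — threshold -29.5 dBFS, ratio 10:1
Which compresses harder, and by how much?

B, by 9.9 dB

A: overshoot 27 dB → output overshoot 18 dB → GR 9 dB.
B: overshoot 21 dB → output overshoot 2.1 dB → GR 18.9 dB.
B applies 9.9 dB more gain reduction.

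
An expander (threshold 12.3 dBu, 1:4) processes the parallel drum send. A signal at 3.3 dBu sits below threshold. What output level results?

-23.7 dBu

Below threshold, a 1:4 expander applies gain = (4−1)×(T − x) of attenuation.
(4−1) × 9 = 27 dB, so output = 3.3 − 27 = -23.7 dBu.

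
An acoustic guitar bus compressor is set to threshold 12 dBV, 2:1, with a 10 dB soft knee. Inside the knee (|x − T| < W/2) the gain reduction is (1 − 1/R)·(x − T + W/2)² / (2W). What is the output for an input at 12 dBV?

11.375 dBV

x − T + W/2 = 12 − 12 + 5 = 5.
GR = (1 − 1/2) × 5² / 20 = 0.5 × 25 / 20 = 0.625 dB.
Output = 12 − 0.625 = 11.375 dBV.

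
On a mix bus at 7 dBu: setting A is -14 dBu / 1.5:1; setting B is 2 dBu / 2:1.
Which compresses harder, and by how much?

A: GR = 21 − 21/1.5 = 7 dB.
B: GR = 5 − 5/2 = 2.5 dB.
A reduces 4.5 dB more.

A, by 4.5 dB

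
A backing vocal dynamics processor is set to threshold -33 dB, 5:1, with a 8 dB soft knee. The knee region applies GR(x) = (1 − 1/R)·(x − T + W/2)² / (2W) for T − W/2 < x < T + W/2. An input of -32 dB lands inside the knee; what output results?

-33.25 dB

x − T + W/2 = -32 − (-33) + 4 = 5.
GR = (1 − 1/5) × 5² / 16 = 0.8 × 25 / 16 = 1.25 dB.
Output = -32 − 1.25 = -33.25 dB.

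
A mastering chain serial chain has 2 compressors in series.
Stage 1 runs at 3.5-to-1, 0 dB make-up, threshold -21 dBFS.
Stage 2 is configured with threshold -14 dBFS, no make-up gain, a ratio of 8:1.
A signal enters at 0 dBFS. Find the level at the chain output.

Stage 1: 21 dB above -21 dBFS, reduced 3.5:1 to 6 dB above → -15 dBFS.
Stage 2: -15 dBFS is at or below the -14 dBFS threshold — no compression; output -15 dBFS.

-15 dBFS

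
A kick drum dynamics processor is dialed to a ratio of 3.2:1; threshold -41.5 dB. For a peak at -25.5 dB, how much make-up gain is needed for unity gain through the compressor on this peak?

The peak compresses to -41.5 + 16/3.2 = -36.5 dB.
To reach -25.5 dB requires -25.5 − (-36.5) = 11 dB of make-up.

11 dB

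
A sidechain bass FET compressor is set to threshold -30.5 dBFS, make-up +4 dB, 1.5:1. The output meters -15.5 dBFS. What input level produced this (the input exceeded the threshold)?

-14 dBFS

Stripping the +4 dB make-up gives -19.5 dBFS at the gain stage.
That's 11 dB above the -30.5 dBFS threshold.
Undo the ratio: input overshoot = 11 × 1.5 = 16.5 dB, giving input = -14 dBFS.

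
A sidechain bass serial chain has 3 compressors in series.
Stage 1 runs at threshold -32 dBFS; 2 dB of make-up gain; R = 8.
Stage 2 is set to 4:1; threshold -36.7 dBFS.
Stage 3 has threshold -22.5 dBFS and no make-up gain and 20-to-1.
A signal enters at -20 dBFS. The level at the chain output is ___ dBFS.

Stage 1: 12 dB above -32 dBFS, reduced 8:1 to 1.5 dB above → -30.5 dBFS; +2 dB make-up → -28.5 dBFS.
Stage 2: -28.5 dBFS is 8.2 dB over -36.7 dBFS; at 4:1 that becomes 2.05 dB over, giving -34.65 dBFS.
Stage 3: -34.65 dBFS ≤ -22.5 dBFS, so stage 3 doesn't engage; output -34.65 dBFS.

-34.65 dBFS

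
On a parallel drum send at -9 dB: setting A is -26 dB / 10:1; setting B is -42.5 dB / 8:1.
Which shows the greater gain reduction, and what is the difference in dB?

B, by 14.0125 dB

A: GR = 17 − 17/10 = 15.3 dB.
B: GR = 33.5 − 33.5/8 = 29.3125 dB.
B reduces 14.0125 dB more.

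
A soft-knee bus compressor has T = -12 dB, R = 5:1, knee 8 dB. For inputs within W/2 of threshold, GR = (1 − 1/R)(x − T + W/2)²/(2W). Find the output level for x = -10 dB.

-11.8 dB

x − T + W/2 = -10 − (-12) + 4 = 6.
GR = (1 − 1/5) × 6² / 16 = 0.8 × 36 / 16 = 1.8 dB.
Output = -10 − 1.8 = -11.8 dB.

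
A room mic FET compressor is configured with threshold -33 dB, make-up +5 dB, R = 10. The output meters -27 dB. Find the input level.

-23 dB

Before make-up, the level was -27 − 5 = -32 dB.
That's 1 dB above the -33 dB threshold.
Undo the ratio: input overshoot = 1 × 10 = 10 dB, giving input = -23 dB.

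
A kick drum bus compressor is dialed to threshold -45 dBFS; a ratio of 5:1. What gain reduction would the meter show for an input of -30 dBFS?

The signal is 15 dB above threshold.
After 5:1 compression the overshoot becomes 15/5 = 3 dB.
So the signal is attenuated by 15 − 3 = 12 dB.

12 dB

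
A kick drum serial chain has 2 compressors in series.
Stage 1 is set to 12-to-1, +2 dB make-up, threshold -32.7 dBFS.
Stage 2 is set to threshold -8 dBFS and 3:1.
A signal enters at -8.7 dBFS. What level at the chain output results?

Stage 1: overshoot 24 dB → 24/12 = 2 dB → -30.7 dBFS; +2 dB make-up → -28.7 dBFS.
Stage 2: -28.7 dBFS is at or below the -8 dBFS threshold — no compression; output -28.7 dBFS.

-28.7 dBFS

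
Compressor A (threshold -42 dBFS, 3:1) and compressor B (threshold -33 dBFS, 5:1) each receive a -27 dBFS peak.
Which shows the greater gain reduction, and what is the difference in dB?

A, by 5.2 dB

A: 15 dB over, compressed to 5 dB over, so 10 dB of GR.
B: 6 dB over, compressed to 1.2 dB over, so 4.8 dB of GR.
A applies 5.2 dB more gain reduction.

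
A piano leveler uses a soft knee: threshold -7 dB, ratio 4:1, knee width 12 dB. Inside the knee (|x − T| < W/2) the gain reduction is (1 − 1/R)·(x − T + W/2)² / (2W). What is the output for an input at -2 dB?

-5.78125 dB

x − T + W/2 = -2 − (-7) + 6 = 11.
GR = (1 − 1/4) × 11² / 24 = 0.75 × 121 / 24 = 3.78125 dB.
Output = -2 − 3.78125 = -5.78125 dB.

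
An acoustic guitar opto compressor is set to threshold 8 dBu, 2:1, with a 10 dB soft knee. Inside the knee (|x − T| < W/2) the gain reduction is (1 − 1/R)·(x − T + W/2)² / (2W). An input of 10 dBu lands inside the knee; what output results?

x − T + W/2 = 10 − 8 + 5 = 7.
GR = (1 − 1/2) × 7² / 20 = 0.5 × 49 / 20 = 1.225 dB.
Output = 10 − 1.225 = 8.775 dBu.

8.775 dBu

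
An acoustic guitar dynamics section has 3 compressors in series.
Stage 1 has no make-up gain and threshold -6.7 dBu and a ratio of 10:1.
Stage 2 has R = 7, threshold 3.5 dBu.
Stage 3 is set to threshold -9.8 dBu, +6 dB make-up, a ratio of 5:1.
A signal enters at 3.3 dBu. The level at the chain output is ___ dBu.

-2.98 dBu

Stage 1: 3.3 dBu is 10 dB over -6.7 dBu; at 10:1 that becomes 1 dB over, giving -5.7 dBu.
Stage 2: below threshold (-5.7 ≤ 3.5); passes unchanged; output -5.7 dBu.
Stage 3: overshoot 4.1 dB → 4.1/5 = 0.82 dB → -8.98 dBu; +6 dB make-up → -2.98 dBu.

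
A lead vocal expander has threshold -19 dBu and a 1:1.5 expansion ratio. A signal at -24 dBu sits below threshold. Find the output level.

-26.5 dBu

The input is 5 dB below the -19 dBu threshold.
A 1:1.5 expander multiplies undershoot by 1.5: 5 × 1.5 = 7.5 dB below threshold.
Output = -19 − 7.5 = -26.5 dBu.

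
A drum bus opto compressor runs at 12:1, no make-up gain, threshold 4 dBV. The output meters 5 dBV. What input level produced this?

That's 1 dB above the 4 dBV threshold.
Before 12:1 compression the overshoot was 1 × 12 = 12 dB, so input = 4 + 12 = 16 dBV.

16 dBV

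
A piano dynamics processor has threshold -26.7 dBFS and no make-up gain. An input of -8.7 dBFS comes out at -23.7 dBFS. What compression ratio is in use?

6:1

Input overshoot = -8.7 − (-26.7) = 18 dB; output overshoot = -23.7 − (-26.7) = 3 dB.
Ratio = 18 / 3 = 6.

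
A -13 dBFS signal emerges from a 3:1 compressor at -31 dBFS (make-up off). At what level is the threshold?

Input is 27 dB above T (since output overshoot × R = input overshoot: (-31 − T)·3 = -13 − T gives T = -40 dBFS).
Check: -40 + (-13 − (-40))/3 = -40 + 9 = -31 dBFS. ✓

-40 dBFS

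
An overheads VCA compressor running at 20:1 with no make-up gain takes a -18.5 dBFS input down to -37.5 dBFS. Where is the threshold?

Gain reduction = -18.5 − (-37.5) = 19 dB; output overshoot = GR / (R − 1) = 19 / 19 = 1 dB.
Threshold = output − output overshoot = -37.5 − 1 = -38.5 dBFS.

-38.5 dBFS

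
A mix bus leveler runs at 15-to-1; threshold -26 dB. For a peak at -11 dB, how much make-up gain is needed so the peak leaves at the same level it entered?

14 dB

Without make-up, output = threshold + overshoot/15 = -26 + 1 = -25 dB.
Gap to target: 14 dB.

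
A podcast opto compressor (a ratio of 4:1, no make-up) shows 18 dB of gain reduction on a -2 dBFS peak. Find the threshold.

-26 dBFS

Input is 24 dB above T (since output overshoot × R = input overshoot: (-20 − T)·4 = -2 − T gives T = -26 dBFS).
Check: -26 + (-2 − (-26))/4 = -26 + 6 = -20 dBFS. ✓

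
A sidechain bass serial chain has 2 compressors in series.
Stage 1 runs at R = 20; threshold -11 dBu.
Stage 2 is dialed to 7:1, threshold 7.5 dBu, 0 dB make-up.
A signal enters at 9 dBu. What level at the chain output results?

Stage 1: 9 dBu is 20 dB over -11 dBu; at 20:1 that becomes 1 dB over, giving -10 dBu.
Stage 2: -10 dBu ≤ 7.5 dBu, so stage 2 doesn't engage; output -10 dBu.

-10 dBu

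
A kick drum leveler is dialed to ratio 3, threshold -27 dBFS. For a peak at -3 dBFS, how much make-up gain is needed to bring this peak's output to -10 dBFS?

The peak compresses to -27 + 24/3 = -19 dBFS.
To reach -10 dBFS requires -10 − (-19) = 9 dB of make-up.

9 dB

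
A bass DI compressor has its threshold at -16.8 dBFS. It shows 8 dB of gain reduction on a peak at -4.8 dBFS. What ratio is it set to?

Input overshoot = -4.8 − (-16.8) = 12 dB.
Output overshoot = 12 − 8 = 4 dB.
Ratio = input overshoot / output overshoot = 12 / 4 = 3.

3:1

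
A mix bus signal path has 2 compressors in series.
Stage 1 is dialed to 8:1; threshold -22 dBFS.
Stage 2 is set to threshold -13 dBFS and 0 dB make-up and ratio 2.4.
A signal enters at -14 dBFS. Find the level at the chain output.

Stage 1: 8 dB above -22 dBFS, reduced 8:1 to 1 dB above → -21 dBFS.
Stage 2: -21 dBFS is at or below the -13 dBFS threshold — no compression; output -21 dBFS.

-21 dBFS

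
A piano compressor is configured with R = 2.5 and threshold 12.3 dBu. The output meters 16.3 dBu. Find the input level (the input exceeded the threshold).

Post-compression overshoot = 16.3 − 12.3 = 4 dB.
Input overshoot = R × output overshoot = 10 dB → input = 12.3 + 10 = 22.3 dBu.

22.3 dBu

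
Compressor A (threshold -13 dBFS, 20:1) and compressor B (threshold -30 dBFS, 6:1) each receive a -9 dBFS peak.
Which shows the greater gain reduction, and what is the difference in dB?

B, by 13.7 dB

A: overshoot 4 dB → output overshoot 0.2 dB → GR 3.8 dB.
B: overshoot 21 dB → output overshoot 3.5 dB → GR 17.5 dB.
Difference: 13.7 dB in favour of B.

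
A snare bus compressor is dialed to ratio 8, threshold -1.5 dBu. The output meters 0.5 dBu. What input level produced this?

14.5 dBu

That's 2 dB above the -1.5 dBu threshold.
Before 8:1 compression the overshoot was 2 × 8 = 16 dB, so input = -1.5 + 16 = 14.5 dBu.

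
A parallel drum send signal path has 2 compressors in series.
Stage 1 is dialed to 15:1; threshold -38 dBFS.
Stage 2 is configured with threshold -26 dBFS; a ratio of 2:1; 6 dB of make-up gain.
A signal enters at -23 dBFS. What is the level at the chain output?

Stage 1: 15 dB above -38 dBFS, reduced 15:1 to 1 dB above → -37 dBFS.
Stage 2: below threshold (-37 ≤ -26); passes unchanged; make-up brings it to -31 dBFS.

-31 dBFS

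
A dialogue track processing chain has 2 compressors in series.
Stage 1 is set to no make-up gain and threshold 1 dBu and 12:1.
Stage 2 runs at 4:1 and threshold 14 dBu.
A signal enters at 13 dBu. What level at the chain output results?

Stage 1: overshoot 12 dB → 12/12 = 1 dB → 2 dBu.
Stage 2: 2 dBu ≤ 14 dBu, so stage 2 doesn't engage; output 2 dBu.

2 dBu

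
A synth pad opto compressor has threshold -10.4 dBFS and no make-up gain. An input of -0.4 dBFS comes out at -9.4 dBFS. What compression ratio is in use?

Input overshoot = -0.4 − (-10.4) = 10 dB; output overshoot = -9.4 − (-10.4) = 1 dB.
Ratio = 10 / 1 = 10.

10:1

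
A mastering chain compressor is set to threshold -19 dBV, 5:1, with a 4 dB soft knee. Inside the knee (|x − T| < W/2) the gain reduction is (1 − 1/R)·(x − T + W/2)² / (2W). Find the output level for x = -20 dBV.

-20.1 dBV

x − T + W/2 = -20 − (-19) + 2 = 1.
GR = (1 − 1/5) × 1² / 8 = 0.8 × 1 / 8 = 0.1 dB.
Output = -20 − 0.1 = -20.1 dBV.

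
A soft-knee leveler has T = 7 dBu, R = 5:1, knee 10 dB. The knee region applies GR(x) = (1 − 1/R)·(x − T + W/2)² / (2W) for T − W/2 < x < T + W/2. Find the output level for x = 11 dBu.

7.76 dBu

x − T + W/2 = 11 − 7 + 5 = 9.
GR = (1 − 1/5) × 9² / 20 = 0.8 × 81 / 20 = 3.24 dB.
Output = 11 − 3.24 = 7.76 dBu.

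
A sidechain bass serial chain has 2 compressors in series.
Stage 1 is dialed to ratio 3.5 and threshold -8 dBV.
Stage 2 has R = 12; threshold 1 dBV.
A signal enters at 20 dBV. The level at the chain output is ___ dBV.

Stage 1: 28 dB above -8 dBV, reduced 3.5:1 to 8 dB above → 0 dBV.
Stage 2: 0 dBV is at or below the 1 dBV threshold — no compression; output 0 dBV.

0 dBV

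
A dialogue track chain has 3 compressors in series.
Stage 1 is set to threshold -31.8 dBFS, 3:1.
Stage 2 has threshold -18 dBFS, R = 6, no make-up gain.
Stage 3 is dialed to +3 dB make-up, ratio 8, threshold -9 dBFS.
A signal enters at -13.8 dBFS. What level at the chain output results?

Stage 1: overshoot 18 dB → 18/3 = 6 dB → -25.8 dBFS.
Stage 2: below threshold (-25.8 ≤ -18); passes unchanged; output -25.8 dBFS.
Stage 3: below threshold (-25.8 ≤ -9); passes unchanged; make-up brings it to -22.8 dBFS.

-22.8 dBFS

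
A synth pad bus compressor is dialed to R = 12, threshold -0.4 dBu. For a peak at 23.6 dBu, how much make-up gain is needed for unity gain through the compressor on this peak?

The peak compresses to -0.4 + 24/12 = 1.6 dBu.
To reach 23.6 dBu requires 23.6 − 1.6 = 22 dB of make-up.

22 dB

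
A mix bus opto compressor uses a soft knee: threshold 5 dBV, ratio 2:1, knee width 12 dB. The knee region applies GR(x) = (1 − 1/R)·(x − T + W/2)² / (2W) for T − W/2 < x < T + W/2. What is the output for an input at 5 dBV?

x − T + W/2 = 5 − 5 + 6 = 6.
GR = (1 − 1/2) × 6² / 24 = 0.5 × 36 / 24 = 0.75 dB.
Output = 5 − 0.75 = 4.25 dBV.

4.25 dBV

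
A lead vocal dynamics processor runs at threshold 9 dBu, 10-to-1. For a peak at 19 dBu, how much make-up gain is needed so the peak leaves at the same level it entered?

9 dB

Without make-up, output = threshold + overshoot/10 = 9 + 1 = 10 dBu.
Gap to target: 9 dB.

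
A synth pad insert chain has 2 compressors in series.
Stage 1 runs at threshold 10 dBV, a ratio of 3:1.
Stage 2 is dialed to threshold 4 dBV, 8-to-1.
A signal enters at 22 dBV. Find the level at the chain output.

Stage 1: 22 dBV is 12 dB over 10 dBV; at 3:1 that becomes 4 dB over, giving 14 dBV.
Stage 2: 10 dB above 4 dBV, reduced 8:1 to 1.25 dB above → 5.25 dBV.

5.25 dBV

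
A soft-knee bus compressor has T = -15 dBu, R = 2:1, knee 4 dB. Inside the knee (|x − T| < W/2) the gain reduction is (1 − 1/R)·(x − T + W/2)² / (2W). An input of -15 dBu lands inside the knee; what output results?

x − T + W/2 = -15 − (-15) + 2 = 2.
GR = (1 − 1/2) × 2² / 8 = 0.5 × 4 / 8 = 0.25 dB.
Output = -15 − 0.25 = -15.25 dBu.

-15.25 dBu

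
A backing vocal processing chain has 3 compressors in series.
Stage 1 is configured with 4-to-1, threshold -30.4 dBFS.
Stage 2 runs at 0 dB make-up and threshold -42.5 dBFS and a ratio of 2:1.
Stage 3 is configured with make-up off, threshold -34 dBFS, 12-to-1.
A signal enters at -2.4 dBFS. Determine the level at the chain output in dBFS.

Stage 1: 28 dB above -30.4 dBFS, reduced 4:1 to 7 dB above → -23.4 dBFS.
Stage 2: 19.1 dB above -42.5 dBFS, reduced 2:1 to 9.55 dB above → -32.95 dBFS.
Stage 3: -32.95 dBFS is 1.05 dB over -34 dBFS; at 12:1 that becomes 0.0875 dB over, giving -33.9125 dBFS.

-33.9125 dBFS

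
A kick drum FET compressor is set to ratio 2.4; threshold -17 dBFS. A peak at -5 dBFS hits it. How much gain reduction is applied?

7 dB

The signal is 12 dB above threshold.
A 2.4:1 ratio leaves 5 dB of that excess.
Gain reduction = 12 − 5 = 7 dB.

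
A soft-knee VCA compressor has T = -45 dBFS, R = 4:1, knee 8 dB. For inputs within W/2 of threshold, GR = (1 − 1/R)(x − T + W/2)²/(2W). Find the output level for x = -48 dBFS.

x − T + W/2 = -48 − (-45) + 4 = 1.
GR = (1 − 1/4) × 1² / 16 = 0.75 × 1 / 16 = 0.046875 dB.
Output = -48 − 0.046875 = -48.046875 dBFS.

-48.046875 dBFS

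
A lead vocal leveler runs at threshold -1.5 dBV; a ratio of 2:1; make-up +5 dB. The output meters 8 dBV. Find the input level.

Remove make-up: 8 − 5 = 3 dBV.
The compressed level sits 3 − (-1.5) = 4.5 dB over threshold.
Before 2:1 compression the overshoot was 4.5 × 2 = 9 dB, so input = -1.5 + 9 = 7.5 dBV.

7.5 dBV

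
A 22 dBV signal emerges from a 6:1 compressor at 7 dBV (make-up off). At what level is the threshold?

Input is 18 dB above T (since output overshoot × R = input overshoot: (7 − T)·6 = 22 − T gives T = 4 dBV).
Check: 4 + (22 − 4)/6 = 4 + 3 = 7 dBV. ✓

4 dBV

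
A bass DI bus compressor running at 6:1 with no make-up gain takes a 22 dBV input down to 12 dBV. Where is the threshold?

10 dBV

Input is 12 dB above T (since output overshoot × R = input overshoot: (12 − T)·6 = 22 − T gives T = 10 dBV).
Check: 10 + (22 − 10)/6 = 10 + 2 = 12 dBV. ✓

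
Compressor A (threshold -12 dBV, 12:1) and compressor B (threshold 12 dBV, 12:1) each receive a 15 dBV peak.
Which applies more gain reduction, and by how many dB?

A, by 22 dB

A: 27 dB over, compressed to 2.25 dB over, so 24.75 dB of GR.
B: 3 dB over, compressed to 0.25 dB over, so 2.75 dB of GR.
A applies 22 dB more gain reduction.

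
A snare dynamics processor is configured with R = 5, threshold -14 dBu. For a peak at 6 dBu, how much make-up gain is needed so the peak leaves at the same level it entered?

16 dB

Overshoot 20 dB → 20/5 = 4 dB after compression, so the compressed level is -14 + 4 = -10 dBu.
Make-up = target − compressed = 6 − (-10) = 16 dB.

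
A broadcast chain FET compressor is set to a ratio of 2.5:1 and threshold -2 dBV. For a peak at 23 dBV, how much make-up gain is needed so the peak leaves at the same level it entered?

15 dB

Overshoot 25 dB → 25/2.5 = 10 dB after compression, so the compressed level is -2 + 10 = 8 dBV.
Make-up = target − compressed = 23 − 8 = 15 dB.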